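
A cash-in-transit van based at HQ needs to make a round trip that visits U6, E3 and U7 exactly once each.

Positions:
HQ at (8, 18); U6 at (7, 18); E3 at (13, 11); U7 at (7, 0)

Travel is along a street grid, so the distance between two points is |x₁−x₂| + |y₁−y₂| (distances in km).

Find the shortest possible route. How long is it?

With 3 stops there are 3!/2 = 3 distinct round trips (a route and its reverse cost the same).
HQ → U6 → E3 → U7 → HQ: 1+13+17+19 = 50
HQ → U6 → U7 → E3 → HQ: 1+18+17+12 = 48
HQ → E3 → U6 → U7 → HQ: 12+13+18+19 = 62
The minimum is 48.
One optimal route: HQ → U6 → U7 → E3 → HQ (or its reverse).

Minimum total distance: 48 km.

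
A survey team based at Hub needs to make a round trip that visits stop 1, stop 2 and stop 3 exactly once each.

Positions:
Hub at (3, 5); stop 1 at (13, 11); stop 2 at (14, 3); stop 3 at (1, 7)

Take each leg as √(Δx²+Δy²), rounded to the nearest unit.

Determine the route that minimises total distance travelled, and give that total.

With 3 stops there are 3!/2 = 3 distinct round trips (a route and its reverse cost the same).
Hub → stop 1 → stop 2 → stop 3 → Hub: 12+8+14+3 = 37
Hub → stop 1 → stop 3 → stop 2 → Hub: 12+13+14+11 = 50
Hub → stop 2 → stop 1 → stop 3 → Hub: 11+8+13+3 = 35
The minimum is 35.
One optimal route: Hub → stop 2 → stop 1 → stop 3 → Hub (or its reverse).

35 — the shortest possible round trip.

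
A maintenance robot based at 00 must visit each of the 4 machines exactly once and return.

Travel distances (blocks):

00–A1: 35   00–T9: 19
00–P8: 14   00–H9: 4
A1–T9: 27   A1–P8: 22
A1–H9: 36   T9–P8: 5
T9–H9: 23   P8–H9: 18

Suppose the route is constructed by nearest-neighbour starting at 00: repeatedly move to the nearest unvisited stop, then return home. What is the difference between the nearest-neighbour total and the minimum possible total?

From 00: H9=4, P8=14, T9=19, A1=35 → choose H9 (4).
From H9: P8=18, T9=23, A1=36 → choose P8 (18).
From P8: T9=5, A1=22 → choose T9 (5).
From T9: A1=27 → choose A1 (27).
NN route 00 → H9 → P8 → T9 → A1 → 00 costs 89.
Optimal: 00 → T9 → P8 → A1 → H9 → 00 costs 86 (by enumerating all 12 distinct tours).
Excess = 89 − 86 = 3.

3 blocks longer than the optimal tour.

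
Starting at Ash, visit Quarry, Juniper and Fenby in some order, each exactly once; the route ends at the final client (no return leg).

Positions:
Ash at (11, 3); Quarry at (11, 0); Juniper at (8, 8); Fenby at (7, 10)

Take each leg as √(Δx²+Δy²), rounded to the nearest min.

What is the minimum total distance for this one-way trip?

Shortest open route: 14 min.

There are 3! = 6 possible orderings.
Ash→Quarry→Juniper→Fenby: 3+9+2 = 14
Ash→Quarry→Fenby→Juniper: 3+11+2 = 16
Ash→Juniper→Quarry→Fenby: 6+9+11 = 26
Ash→Juniper→Fenby→Quarry: 6+2+11 = 19
Ash→Fenby→Quarry→Juniper: 8+11+9 = 28
Ash→Fenby→Juniper→Quarry: 8+2+9 = 19
The minimum is 14.
One shortest path: Ash → Quarry → Juniper → Fenby.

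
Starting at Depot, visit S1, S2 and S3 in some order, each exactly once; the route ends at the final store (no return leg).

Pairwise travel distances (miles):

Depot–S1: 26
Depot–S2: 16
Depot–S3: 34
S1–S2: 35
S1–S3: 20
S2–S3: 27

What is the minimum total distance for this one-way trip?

63 miles — the minimum one-way total.

There are 3! = 6 possible orderings.
Depot → S1 → S2 → S3: 26+35+27 = 88
Depot → S1 → S3 → S2: 26+20+27 = 73
Depot → S2 → S1 → S3: 16+35+20 = 71
Depot → S2 → S3 → S1: 16+27+20 = 63
Depot → S3 → S1 → S2: 34+20+35 = 89
Depot → S3 → S2 → S1: 34+27+35 = 96
The minimum is 63.
One shortest path: Depot → S2 → S3 → S1.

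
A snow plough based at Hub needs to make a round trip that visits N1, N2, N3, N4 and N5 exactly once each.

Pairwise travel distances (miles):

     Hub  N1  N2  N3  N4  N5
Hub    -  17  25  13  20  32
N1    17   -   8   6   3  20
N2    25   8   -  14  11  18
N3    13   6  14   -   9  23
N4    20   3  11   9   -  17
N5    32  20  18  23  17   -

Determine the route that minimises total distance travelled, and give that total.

82 miles — the shortest possible round trip.

With 5 stops there are 5!/2 = 60 distinct round trips (a route and its reverse cost the same).
Hub → N1 → N2 → N3 → N4 → N5 → Hub: 17+8+14+9+17+32 = 97
Hub → N1 → N2 → N3 → N5 → N4 → Hub: 17+8+14+23+17+20 = 99
Hub → N1 → N2 → N4 → N3 → N5 → Hub: 17+8+11+9+23+32 = 100
Hub → N1 → N2 → N4 → N5 → N3 → Hub: 17+8+11+17+23+13 = 89
Hub → N1 → N2 → N5 → N3 → N4 → Hub: 17+8+18+23+9+20 = 95
Hub → N1 → N2 → N5 → N4 → N3 → Hub: 17+8+18+17+9+13 = 82
Hub → N1 → N3 → N2 → N4 → N5 → Hub: 17+6+14+11+17+32 = 97
Hub → N1 → N3 → N2 → N5 → N4 → Hub: 17+6+14+18+17+20 = 92
Hub → N1 → N3 → N4 → N2 → N5 → Hub: 17+6+9+11+18+32 = 93
Hub → N1 → N3 → N4 → N5 → N2 → Hub: 17+6+9+17+18+25 = 92
Hub → N1 → N3 → N5 → N2 → N4 → Hub: 17+6+23+18+11+20 = 95
Hub → N1 → N3 → N5 → N4 → N2 → Hub: 17+6+23+17+11+25 = 99
Hub → N1 → N4 → N2 → N3 → N5 → Hub: 17+3+11+14+23+32 = 100
Hub → N1 → N4 → N2 → N5 → N3 → Hub: 17+3+11+18+23+13 = 85
… (46 more)
The minimum is 82.
One optimal route: Hub → N1 → N2 → N5 → N4 → N3 → Hub (or its reverse).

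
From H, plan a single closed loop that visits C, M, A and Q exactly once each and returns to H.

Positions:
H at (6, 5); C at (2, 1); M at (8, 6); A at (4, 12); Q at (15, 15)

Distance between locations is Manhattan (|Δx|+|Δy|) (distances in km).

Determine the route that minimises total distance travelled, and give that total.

Minimum total distance: 54 km.

There are 12 distinct closed tours to check (reversals are equivalent).
H→C→M→A→Q→H: 8+11+10+14+19 = 62
H→C→M→Q→A→H: 8+11+16+14+9 = 58
H→C→A→M→Q→H: 8+13+10+16+19 = 66
H→C→A→Q→M→H: 8+13+14+16+3 = 54
H→C→Q→M→A→H: 8+27+16+10+9 = 70
H→C→Q→A→M→H: 8+27+14+10+3 = 62
H→M→C→A→Q→H: 3+11+13+14+19 = 60
H→M→C→Q→A→H: 3+11+27+14+9 = 64
H→M→A→C→Q→H: 3+10+13+27+19 = 72
H→M→Q→C→A→H: 3+16+27+13+9 = 68
H→A→C→M→Q→H: 9+13+11+16+19 = 68
H→A→M→C→Q→H: 9+10+11+27+19 = 76
The minimum is 54.
One optimal route: H → C → A → Q → M → H (or its reverse).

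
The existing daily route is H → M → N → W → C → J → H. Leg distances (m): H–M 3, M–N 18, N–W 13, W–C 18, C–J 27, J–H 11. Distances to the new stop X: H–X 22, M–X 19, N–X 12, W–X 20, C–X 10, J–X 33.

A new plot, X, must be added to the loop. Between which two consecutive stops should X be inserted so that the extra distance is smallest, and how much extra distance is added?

Insertion cost between consecutive stops i–j is d(i,X) + d(X,j) − d(i,j):
  between H and M: 22 + 19 − 3 = 38
  between M and N: 19 + 12 − 18 = 13
  between N and W: 12 + 20 − 13 = 19
  between W and C: 20 + 10 − 18 = 12
  between C and J: 10 + 33 − 27 = 16
  between J and H: 33 + 22 − 11 = 44
Cheapest insertion is between W and C, adding 12.
New total = 90 + 12 = 102.

+12 m — insert X between W and C.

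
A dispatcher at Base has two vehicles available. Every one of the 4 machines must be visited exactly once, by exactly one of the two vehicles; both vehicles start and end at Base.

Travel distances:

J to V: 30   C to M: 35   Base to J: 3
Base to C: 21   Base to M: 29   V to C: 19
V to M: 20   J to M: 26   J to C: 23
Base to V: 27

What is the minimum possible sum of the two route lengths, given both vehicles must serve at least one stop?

Minimum combined distance: 95.

There are 2^3 − 1 = 7 ways to divide the 4 stops into two non-empty groups. For each, the best each vehicle can do is its own shortest tour through its group:
  {J} + {V, C, M}: 6 + 89 = 95
  {V} + {J, C, M}: 54 + 85 = 139
  {J, V} + {C, M}: 60 + 85 = 145
  {C} + {J, V, M}: 42 + 76 = 118
  {J, C} + {V, M}: 47 + 76 = 123
  {V, C} + {J, M}: 67 + 58 = 125
  … (7 splits in total)
Best: vehicle 1 Base → J → Base = 6; vehicle 2 Base → C → V → M → Base = 89; combined 95.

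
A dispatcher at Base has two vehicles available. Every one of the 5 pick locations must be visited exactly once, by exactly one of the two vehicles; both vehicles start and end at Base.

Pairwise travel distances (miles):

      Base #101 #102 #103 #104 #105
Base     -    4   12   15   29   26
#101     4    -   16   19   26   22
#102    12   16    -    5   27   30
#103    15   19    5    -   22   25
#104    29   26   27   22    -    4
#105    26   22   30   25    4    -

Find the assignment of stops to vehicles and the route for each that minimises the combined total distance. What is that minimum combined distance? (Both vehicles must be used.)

Check every non-empty split of the stops between the two vehicles; for each half take its own optimal tour:
  {#101} + {#102, #103, #104, #105}: 8 + 69 = 77
  {#102} + {#101, #103, #104, #105}: 24 + 67 = 91
  {#101, #102} + {#103, #104, #105}: 32 + 67 = 99
  {#103} + {#101, #102, #104, #105}: 30 + 69 = 99
  {#101, #103} + {#102, #104, #105}: 38 + 69 = 107
  {#102, #103} + {#101, #104, #105}: 32 + 59 = 91
  … (15 splits in total)
Best: vehicle 1 Base → #101 → Base = 8; vehicle 2 Base → #102 → #103 → #104 → #105 → Base = 69; combined 77.

Minimum combined distance: 77 miles.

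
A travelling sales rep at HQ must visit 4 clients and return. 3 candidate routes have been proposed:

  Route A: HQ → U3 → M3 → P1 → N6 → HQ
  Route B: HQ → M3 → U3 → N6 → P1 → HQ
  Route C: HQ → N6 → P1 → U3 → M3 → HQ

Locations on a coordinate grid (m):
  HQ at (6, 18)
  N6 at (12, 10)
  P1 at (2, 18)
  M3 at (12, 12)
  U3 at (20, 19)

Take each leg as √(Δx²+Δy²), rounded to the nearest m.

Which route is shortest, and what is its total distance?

Route A: 14 + 11 + 12 + 13 + 10 = 60
Route B: 8 + 11 + 12 + 13 + 4 = 48
Route C: 10 + 13 + 18 + 11 + 8 = 60

48 m — Route B is the shortest.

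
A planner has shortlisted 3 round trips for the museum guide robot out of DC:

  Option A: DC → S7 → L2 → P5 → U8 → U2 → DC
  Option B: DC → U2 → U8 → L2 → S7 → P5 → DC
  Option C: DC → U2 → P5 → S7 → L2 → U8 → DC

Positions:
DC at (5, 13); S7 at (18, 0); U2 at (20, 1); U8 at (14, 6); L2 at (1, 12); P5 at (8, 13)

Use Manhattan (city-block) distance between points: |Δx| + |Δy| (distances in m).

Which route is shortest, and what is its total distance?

112 m — Option B is the shortest.

Option A: 26 + 29 + 8 + 13 + 11 + 27 = 114
Option B: 27 + 11 + 19 + 29 + 23 + 3 = 112
Option C: 27 + 24 + 23 + 29 + 19 + 16 = 138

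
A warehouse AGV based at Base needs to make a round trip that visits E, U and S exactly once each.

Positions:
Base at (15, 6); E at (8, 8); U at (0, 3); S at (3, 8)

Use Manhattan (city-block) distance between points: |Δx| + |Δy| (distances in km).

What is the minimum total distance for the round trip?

40 km — the shortest possible round trip.

There are 3 distinct closed tours to check (reversals are equivalent).
Base → E → U → S → Base: 9+13+8+14 = 44
Base → E → S → U → Base: 9+5+8+18 = 40
Base → U → E → S → Base: 18+13+5+14 = 50
The minimum is 40.
One optimal route: Base → E → S → U → Base (or its reverse).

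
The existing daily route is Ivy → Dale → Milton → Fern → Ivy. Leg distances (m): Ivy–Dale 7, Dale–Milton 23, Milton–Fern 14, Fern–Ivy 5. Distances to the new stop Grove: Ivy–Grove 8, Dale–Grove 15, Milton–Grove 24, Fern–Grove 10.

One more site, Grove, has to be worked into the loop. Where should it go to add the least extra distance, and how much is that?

Minimum extra distance: 13 m, inserting Grove between Fern and Ivy.

Insertion cost between consecutive stops i–j is d(i,Grove) + d(Grove,j) − d(i,j):
  between Ivy and Dale: 8 + 15 − 7 = 16
  between Dale and Milton: 15 + 24 − 23 = 16
  between Milton and Fern: 24 + 10 − 14 = 20
  between Fern and Ivy: 10 + 8 − 5 = 13
Cheapest insertion is between Fern and Ivy, adding 13.
New total = 49 + 13 = 62.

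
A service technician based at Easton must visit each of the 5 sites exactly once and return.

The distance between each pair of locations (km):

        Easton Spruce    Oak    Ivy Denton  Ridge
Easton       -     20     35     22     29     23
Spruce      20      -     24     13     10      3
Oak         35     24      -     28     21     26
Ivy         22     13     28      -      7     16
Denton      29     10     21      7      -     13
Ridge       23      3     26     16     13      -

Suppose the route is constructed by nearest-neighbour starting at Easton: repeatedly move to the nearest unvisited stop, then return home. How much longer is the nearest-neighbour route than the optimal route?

Excess over optimum: 7 km.

From Easton: Spruce=20, Ivy=22, Ridge=23, Denton=29, Oak=35 → choose Spruce (20).
From Spruce: Ridge=3, Denton=10, Ivy=13, Oak=24 → choose Ridge (3).
From Ridge: Denton=13, Ivy=16, Oak=26 → choose Denton (13).
From Denton: Ivy=7, Oak=21 → choose Ivy (7).
From Ivy: Oak=28 → choose Oak (28).
NN route Easton → Spruce → Ridge → Denton → Ivy → Oak → Easton costs 106.
Optimal: Easton → Spruce → Ridge → Oak → Denton → Ivy → Easton costs 99 (by enumerating all 60 distinct tours).
Excess = 106 − 99 = 7.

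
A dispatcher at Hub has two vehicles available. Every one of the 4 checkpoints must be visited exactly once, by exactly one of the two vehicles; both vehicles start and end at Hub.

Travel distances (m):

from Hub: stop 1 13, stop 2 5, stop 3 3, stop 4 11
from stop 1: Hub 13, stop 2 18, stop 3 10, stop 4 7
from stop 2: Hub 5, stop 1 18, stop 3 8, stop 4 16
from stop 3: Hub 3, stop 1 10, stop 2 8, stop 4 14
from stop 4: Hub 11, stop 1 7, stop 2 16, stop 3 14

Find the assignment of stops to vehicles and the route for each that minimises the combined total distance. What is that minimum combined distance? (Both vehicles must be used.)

There are 2^3 − 1 = 7 ways to divide the 4 stops into two non-empty groups. For each, the best each vehicle can do is its own shortest tour through its group:
  {stop 1} + {stop 2, stop 3, stop 4}: 26 + 38 = 64
  {stop 2} + {stop 1, stop 3, stop 4}: 10 + 31 = 41
  {stop 1, stop 2} + {stop 3, stop 4}: 36 + 28 = 64
  {stop 3} + {stop 1, stop 2, stop 4}: 6 + 41 = 47
  {stop 1, stop 3} + {stop 2, stop 4}: 26 + 32 = 58
  {stop 2, stop 3} + {stop 1, stop 4}: 16 + 31 = 47
  … (7 splits in total)
Best: vehicle 1 Hub → stop 2 → Hub = 10; vehicle 2 Hub → stop 3 → stop 1 → stop 4 → Hub = 31; combined 41.

Minimum combined distance: 41 m.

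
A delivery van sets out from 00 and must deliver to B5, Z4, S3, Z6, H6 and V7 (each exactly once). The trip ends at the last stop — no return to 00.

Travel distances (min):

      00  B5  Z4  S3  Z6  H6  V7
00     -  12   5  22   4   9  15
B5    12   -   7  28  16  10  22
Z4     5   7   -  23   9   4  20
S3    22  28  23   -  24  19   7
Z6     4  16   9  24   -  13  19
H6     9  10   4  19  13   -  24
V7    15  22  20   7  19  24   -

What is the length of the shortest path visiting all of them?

There are 6! = 720 possible orderings.
00→B5→Z4→S3→Z6→H6→V7: 12+7+23+24+13+24 = 103
00→B5→Z4→S3→Z6→V7→H6: 12+7+23+24+19+24 = 109
00→B5→Z4→S3→H6→Z6→V7: 12+7+23+19+13+19 = 93
00→B5→Z4→S3→H6→V7→Z6: 12+7+23+19+24+19 = 104
00→B5→Z4→S3→V7→Z6→H6: 12+7+23+7+19+13 = 81
00→B5→Z4→S3→V7→H6→Z6: 12+7+23+7+24+13 = 86
00→B5→Z4→Z6→S3→H6→V7: 12+7+9+24+19+24 = 95
00→B5→Z4→Z6→S3→V7→H6: 12+7+9+24+7+24 = 83
… (712 more)
00→Z6→Z4→B5→H6→S3→V7: 4+9+7+10+19+7 = 56  ← best
The minimum is 56.
One shortest path: 00 → Z6 → Z4 → B5 → H6 → S3 → V7.

56 min — the minimum one-way total.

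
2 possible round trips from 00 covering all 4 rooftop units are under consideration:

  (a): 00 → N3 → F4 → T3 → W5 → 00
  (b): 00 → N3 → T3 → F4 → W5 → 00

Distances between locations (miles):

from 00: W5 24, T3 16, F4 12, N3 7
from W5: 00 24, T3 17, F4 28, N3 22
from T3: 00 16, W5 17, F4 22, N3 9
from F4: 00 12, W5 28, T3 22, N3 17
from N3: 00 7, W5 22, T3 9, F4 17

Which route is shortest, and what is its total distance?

(a): 7 + 17 + 22 + 17 + 24 = 87
(b): 7 + 9 + 22 + 28 + 24 = 90

Shortest is (a), total 87 miles.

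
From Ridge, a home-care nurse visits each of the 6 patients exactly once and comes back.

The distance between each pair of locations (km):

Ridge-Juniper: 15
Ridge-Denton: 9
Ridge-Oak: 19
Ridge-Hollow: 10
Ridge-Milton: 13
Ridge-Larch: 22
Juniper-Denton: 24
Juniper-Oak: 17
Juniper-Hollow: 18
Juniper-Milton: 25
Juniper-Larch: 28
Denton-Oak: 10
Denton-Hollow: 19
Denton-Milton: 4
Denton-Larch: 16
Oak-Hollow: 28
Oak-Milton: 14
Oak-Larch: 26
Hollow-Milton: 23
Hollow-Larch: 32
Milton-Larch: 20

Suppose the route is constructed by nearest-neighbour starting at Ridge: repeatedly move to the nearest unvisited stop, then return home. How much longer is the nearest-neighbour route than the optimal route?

From Ridge: Denton=9, Hollow=10, Milton=13, Juniper=15, Oak=19, Larch=22 → choose Denton (9).
From Denton: Milton=4, Oak=10, Larch=16, Hollow=19, Juniper=24 → choose Milton (4).
From Milton: Oak=14, Larch=20, Hollow=23, Juniper=25 → choose Oak (14).
From Oak: Juniper=17, Larch=26, Hollow=28 → choose Juniper (17).
From Juniper: Hollow=18, Larch=28 → choose Hollow (18).
From Hollow: Larch=32 → choose Larch (32).
NN route Ridge → Denton → Milton → Oak → Juniper → Hollow → Larch → Ridge costs 116.
Optimal: Ridge → Hollow → Juniper → Oak → Denton → Milton → Larch → Ridge costs 101 (by enumerating all 360 distinct tours).
Excess = 116 − 101 = 15.

Excess over optimum: 15 km.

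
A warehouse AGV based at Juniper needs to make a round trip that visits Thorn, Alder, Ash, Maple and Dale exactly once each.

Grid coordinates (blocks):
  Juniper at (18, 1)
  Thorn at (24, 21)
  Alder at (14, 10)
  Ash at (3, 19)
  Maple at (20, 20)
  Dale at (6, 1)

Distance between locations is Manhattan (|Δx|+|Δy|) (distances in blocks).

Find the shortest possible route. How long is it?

Minimum total distance: 90 blocks.

There are 60 distinct closed tours to check (reversals are equivalent).
Juniper → Thorn → Alder → Ash → Maple → Dale → Juniper: 26+21+20+18+33+12 = 130
Juniper → Thorn → Alder → Ash → Dale → Maple → Juniper: 26+21+20+21+33+21 = 142
Juniper → Thorn → Alder → Maple → Ash → Dale → Juniper: 26+21+16+18+21+12 = 114
Juniper → Thorn → Alder → Maple → Dale → Ash → Juniper: 26+21+16+33+21+33 = 150
Juniper → Thorn → Alder → Dale → Ash → Maple → Juniper: 26+21+17+21+18+21 = 124
Juniper → Thorn → Alder → Dale → Maple → Ash → Juniper: 26+21+17+33+18+33 = 148
Juniper → Thorn → Ash → Alder → Maple → Dale → Juniper: 26+23+20+16+33+12 = 130
Juniper → Thorn → Ash → Alder → Dale → Maple → Juniper: 26+23+20+17+33+21 = 140
Juniper → Thorn → Ash → Maple → Alder → Dale → Juniper: 26+23+18+16+17+12 = 112
Juniper → Thorn → Ash → Maple → Dale → Alder → Juniper: 26+23+18+33+17+13 = 130
Juniper → Thorn → Ash → Dale → Alder → Maple → Juniper: 26+23+21+17+16+21 = 124
Juniper → Thorn → Ash → Dale → Maple → Alder → Juniper: 26+23+21+33+16+13 = 132
Juniper → Thorn → Maple → Alder → Ash → Dale → Juniper: 26+5+16+20+21+12 = 100
Juniper → Thorn → Maple → Alder → Dale → Ash → Juniper: 26+5+16+17+21+33 = 118
… (46 more)
Juniper → Alder → Thorn → Maple → Ash → Dale → Juniper: 13+21+5+18+21+12 = 90  ← best
The minimum is 90.
One optimal route: Juniper → Alder → Thorn → Maple → Ash → Dale → Juniper (or its reverse).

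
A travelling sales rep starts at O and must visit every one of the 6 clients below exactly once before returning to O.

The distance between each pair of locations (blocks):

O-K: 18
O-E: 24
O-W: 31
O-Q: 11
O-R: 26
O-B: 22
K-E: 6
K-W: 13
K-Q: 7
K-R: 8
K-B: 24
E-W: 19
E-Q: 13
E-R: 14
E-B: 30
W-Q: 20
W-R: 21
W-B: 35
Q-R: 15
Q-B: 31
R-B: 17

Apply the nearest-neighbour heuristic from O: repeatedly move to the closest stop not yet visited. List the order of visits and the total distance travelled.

Total distance 121 blocks via the nearest-neighbour route O → Q → K → E → R → B → W → O.

At O the remaining stops are Q 11, K 18, B 22, E 24, R 26, W 31; go to Q.
At Q the remaining stops are K 7, E 13, R 15, W 20, B 31; go to K.
At K the remaining stops are E 6, R 8, W 13, B 24; go to E.
At E the remaining stops are R 14, W 19, B 30; go to R.
At R the remaining stops are B 17, W 21; go to B.
At B the remaining stops are W 35; go to W.
Return W→O: 31.
Total = 11 + 7 + 6 + 14 + 17 + 35 + 31 = 121.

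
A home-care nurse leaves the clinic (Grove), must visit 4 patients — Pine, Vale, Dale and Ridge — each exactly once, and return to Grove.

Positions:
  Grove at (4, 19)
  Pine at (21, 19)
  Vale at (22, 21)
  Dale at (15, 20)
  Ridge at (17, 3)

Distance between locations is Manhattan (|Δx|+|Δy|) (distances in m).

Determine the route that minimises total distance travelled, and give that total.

Grove→Pine→Vale→Dale→Ridge→Grove: 17+3+8+19+29 = 76
Grove→Pine→Vale→Ridge→Dale→Grove: 17+3+23+19+12 = 74
Grove→Pine→Dale→Vale→Ridge→Grove: 17+7+8+23+29 = 84
Grove→Pine→Dale→Ridge→Vale→Grove: 17+7+19+23+20 = 86
Grove→Pine→Ridge→Vale→Dale→Grove: 17+20+23+8+12 = 80
Grove→Pine→Ridge→Dale→Vale→Grove: 17+20+19+8+20 = 84
Grove→Vale→Pine→Dale→Ridge→Grove: 20+3+7+19+29 = 78
Grove→Vale→Pine→Ridge→Dale→Grove: 20+3+20+19+12 = 74
Grove→Vale→Dale→Pine→Ridge→Grove: 20+8+7+20+29 = 84
Grove→Vale→Ridge→Pine→Dale→Grove: 20+23+20+7+12 = 82
Grove→Dale→Pine→Vale→Ridge→Grove: 12+7+3+23+29 = 74
Grove→Dale→Vale→Pine→Ridge→Grove: 12+8+3+20+29 = 72
The minimum is 72.
One optimal route: Grove → Dale → Vale → Pine → Ridge → Grove (or its reverse).

Minimum total distance: 72 m.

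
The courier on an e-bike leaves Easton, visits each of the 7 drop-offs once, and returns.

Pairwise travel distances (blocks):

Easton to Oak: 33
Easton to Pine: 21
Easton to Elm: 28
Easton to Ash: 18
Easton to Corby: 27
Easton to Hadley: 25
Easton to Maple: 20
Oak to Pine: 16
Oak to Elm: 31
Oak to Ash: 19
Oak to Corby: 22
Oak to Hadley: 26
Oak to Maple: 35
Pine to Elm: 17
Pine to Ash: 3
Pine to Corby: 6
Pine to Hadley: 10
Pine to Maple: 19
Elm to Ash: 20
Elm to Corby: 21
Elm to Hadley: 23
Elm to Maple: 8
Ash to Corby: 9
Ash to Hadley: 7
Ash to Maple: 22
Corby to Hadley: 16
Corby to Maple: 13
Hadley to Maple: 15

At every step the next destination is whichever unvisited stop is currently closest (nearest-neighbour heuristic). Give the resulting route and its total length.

130 blocks along Easton → Ash → Pine → Corby → Maple → Elm → Hadley → Oak → Easton.

At Easton the remaining stops are Ash 18, Maple 20, Pine 21, Hadley 25, Corby 27, Elm 28, Oak 33; go to Ash.
At Ash the remaining stops are Pine 3, Hadley 7, Corby 9, Oak 19, Elm 20, Maple 22; go to Pine.
At Pine the remaining stops are Corby 6, Hadley 10, Oak 16, Elm 17, Maple 19; go to Corby.
At Corby the remaining stops are Maple 13, Hadley 16, Elm 21, Oak 22; go to Maple.
At Maple the remaining stops are Elm 8, Hadley 15, Oak 35; go to Elm.
At Elm the remaining stops are Hadley 23, Oak 31; go to Hadley.
At Hadley the remaining stops are Oak 26; go to Oak.
Return Oak→Easton: 33.
Total = 18 + 3 + 6 + 13 + 8 + 23 + 26 + 33 = 130.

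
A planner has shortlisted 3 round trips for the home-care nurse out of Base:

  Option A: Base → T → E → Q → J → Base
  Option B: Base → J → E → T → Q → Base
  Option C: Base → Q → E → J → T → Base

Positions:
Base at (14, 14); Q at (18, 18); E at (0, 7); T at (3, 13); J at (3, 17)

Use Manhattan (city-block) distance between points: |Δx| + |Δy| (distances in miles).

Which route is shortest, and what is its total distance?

Shortest is Option B, total 64 miles.

Option A: 12 + 9 + 29 + 16 + 14 = 80
Option B: 14 + 13 + 9 + 20 + 8 = 64
Option C: 8 + 29 + 13 + 4 + 12 = 66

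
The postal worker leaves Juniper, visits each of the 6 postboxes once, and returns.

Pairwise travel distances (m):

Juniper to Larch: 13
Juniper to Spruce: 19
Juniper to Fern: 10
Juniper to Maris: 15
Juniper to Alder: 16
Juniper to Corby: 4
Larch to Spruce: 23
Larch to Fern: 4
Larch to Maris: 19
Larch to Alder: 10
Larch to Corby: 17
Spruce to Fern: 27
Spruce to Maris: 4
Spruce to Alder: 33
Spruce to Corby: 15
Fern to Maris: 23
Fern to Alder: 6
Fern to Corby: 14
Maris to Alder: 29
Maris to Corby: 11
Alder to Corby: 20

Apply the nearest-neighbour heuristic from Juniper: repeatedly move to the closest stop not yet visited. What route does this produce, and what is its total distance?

At Juniper the remaining stops are Corby 4, Fern 10, Larch 13, Maris 15, Alder 16, Spruce 19; go to Corby.
At Corby the remaining stops are Maris 11, Fern 14, Spruce 15, Larch 17, Alder 20; go to Maris.
At Maris the remaining stops are Spruce 4, Larch 19, Fern 23, Alder 29; go to Spruce.
At Spruce the remaining stops are Larch 23, Fern 27, Alder 33; go to Larch.
At Larch the remaining stops are Fern 4, Alder 10; go to Fern.
At Fern the remaining stops are Alder 6; go to Alder.
Return Alder→Juniper: 16.
Total = 4 + 11 + 4 + 23 + 4 + 6 + 16 = 68.

68 m along Juniper → Corby → Maris → Spruce → Larch → Fern → Alder → Juniper.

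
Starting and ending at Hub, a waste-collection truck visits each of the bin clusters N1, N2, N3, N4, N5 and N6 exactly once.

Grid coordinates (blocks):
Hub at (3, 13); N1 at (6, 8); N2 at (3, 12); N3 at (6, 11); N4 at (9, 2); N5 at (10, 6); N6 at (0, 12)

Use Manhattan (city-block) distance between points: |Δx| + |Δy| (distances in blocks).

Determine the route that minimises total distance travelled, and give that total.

42 blocks — the shortest possible round trip.

Hub - N1 - N2 - N3 - N4 - N5 - N6 - Hub: 8+7+4+12+5+16+4 = 56
Hub - N1 - N2 - N3 - N4 - N6 - N5 - Hub: 8+7+4+12+19+16+14 = 80
Hub - N1 - N2 - N3 - N5 - N4 - N6 - Hub: 8+7+4+9+5+19+4 = 56
Hub - N1 - N2 - N3 - N5 - N6 - N4 - Hub: 8+7+4+9+16+19+17 = 80
Hub - N1 - N2 - N3 - N6 - N4 - N5 - Hub: 8+7+4+7+19+5+14 = 64
Hub - N1 - N2 - N3 - N6 - N5 - N4 - Hub: 8+7+4+7+16+5+17 = 64
Hub - N1 - N2 - N4 - N3 - N5 - N6 - Hub: 8+7+16+12+9+16+4 = 72
Hub - N1 - N2 - N4 - N3 - N6 - N5 - Hub: 8+7+16+12+7+16+14 = 80
… (352 more)
Hub - N1 - N4 - N5 - N3 - N2 - N6 - Hub: 8+9+5+9+4+3+4 = 42  ← best
The minimum is 42.
One optimal route: Hub → N1 → N4 → N5 → N3 → N2 → N6 → Hub (or its reverse).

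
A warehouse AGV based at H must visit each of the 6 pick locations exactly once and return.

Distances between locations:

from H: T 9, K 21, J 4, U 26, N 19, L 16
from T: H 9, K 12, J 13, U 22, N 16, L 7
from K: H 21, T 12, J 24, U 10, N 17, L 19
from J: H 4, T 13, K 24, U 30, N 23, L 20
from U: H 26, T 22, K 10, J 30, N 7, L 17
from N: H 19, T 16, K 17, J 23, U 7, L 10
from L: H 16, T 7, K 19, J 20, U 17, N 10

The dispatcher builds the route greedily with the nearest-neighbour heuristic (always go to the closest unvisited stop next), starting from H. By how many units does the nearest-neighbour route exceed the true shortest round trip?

From H: J=4, T=9, L=16, N=19, K=21, U=26 → choose J (4).
From J: T=13, L=20, N=23, K=24, U=30 → choose T (13).
From T: L=7, K=12, N=16, U=22 → choose L (7).
From L: N=10, U=17, K=19 → choose N (10).
From N: U=7, K=17 → choose U (7).
From U: K=10 → choose K (10).
NN route H → J → T → L → N → U → K → H costs 72.
Optimal: H → T → L → N → U → K → J → H costs 71 (by enumerating all 360 distinct tours).
Excess = 72 − 71 = 1.

The nearest-neighbour route is 1 longer than optimal.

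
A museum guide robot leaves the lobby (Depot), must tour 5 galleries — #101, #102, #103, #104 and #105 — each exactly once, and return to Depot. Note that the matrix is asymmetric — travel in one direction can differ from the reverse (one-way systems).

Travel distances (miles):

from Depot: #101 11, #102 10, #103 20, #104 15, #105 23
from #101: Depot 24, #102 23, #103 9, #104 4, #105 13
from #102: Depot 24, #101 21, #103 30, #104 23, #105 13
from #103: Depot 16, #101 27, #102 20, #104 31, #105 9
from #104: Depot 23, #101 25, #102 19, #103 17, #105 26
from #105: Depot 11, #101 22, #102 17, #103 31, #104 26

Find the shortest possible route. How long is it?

Depot - #101 - #102 - #103 - #104 - #105 - Depot: 11+23+30+31+26+11 = 132
Depot - #101 - #102 - #103 - #105 - #104 - Depot: 11+23+30+9+26+23 = 122
Depot - #101 - #102 - #104 - #103 - #105 - Depot: 11+23+23+17+9+11 = 94
Depot - #101 - #102 - #104 - #105 - #103 - Depot: 11+23+23+26+31+16 = 130
Depot - #101 - #102 - #105 - #103 - #104 - Depot: 11+23+13+31+31+23 = 132
Depot - #101 - #102 - #105 - #104 - #103 - Depot: 11+23+13+26+17+16 = 106
Depot - #101 - #103 - #102 - #104 - #105 - Depot: 11+9+20+23+26+11 = 100
Depot - #101 - #103 - #102 - #105 - #104 - Depot: 11+9+20+13+26+23 = 102
Depot - #101 - #103 - #104 - #102 - #105 - Depot: 11+9+31+19+13+11 = 94
Depot - #101 - #103 - #104 - #105 - #102 - Depot: 11+9+31+26+17+24 = 118
Depot - #101 - #103 - #105 - #102 - #104 - Depot: 11+9+9+17+23+23 = 92
Depot - #101 - #103 - #105 - #104 - #102 - Depot: 11+9+9+26+19+24 = 98
Depot - #101 - #104 - #102 - #103 - #105 - Depot: 11+4+19+30+9+11 = 84
Depot - #101 - #104 - #102 - #105 - #103 - Depot: 11+4+19+13+31+16 = 94
… (106 more)
Depot - #102 - #101 - #104 - #103 - #105 - Depot: 10+21+4+17+9+11 = 72  ← best
The minimum is 72.
One optimal route: Depot → #102 → #101 → #104 → #103 → #105 → Depot.

72 miles — the shortest possible round trip.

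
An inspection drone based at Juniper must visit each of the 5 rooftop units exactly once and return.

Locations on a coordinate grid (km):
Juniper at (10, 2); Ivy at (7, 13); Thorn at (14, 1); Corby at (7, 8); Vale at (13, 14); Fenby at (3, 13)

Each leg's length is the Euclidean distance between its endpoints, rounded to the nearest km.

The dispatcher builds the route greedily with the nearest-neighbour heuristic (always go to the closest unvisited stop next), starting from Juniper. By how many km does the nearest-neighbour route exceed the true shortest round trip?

Juniper: Thorn=4, Corby=7, Ivy=11, Vale=12, Fenby=13 ⇒ Thorn
Thorn: Corby=10, Vale=13, Ivy=14, Fenby=16 ⇒ Corby
Corby: Ivy=5, Fenby=6, Vale=8 ⇒ Ivy
Ivy: Fenby=4, Vale=6 ⇒ Fenby
Fenby: Vale=10 ⇒ Vale
NN route Juniper → Thorn → Corby → Ivy → Fenby → Vale → Juniper costs 45.
Optimal: Juniper → Thorn → Vale → Ivy → Fenby → Corby → Juniper costs 40 (by enumerating all 60 distinct tours).
Excess = 45 − 40 = 5.

Excess over optimum: 5 km.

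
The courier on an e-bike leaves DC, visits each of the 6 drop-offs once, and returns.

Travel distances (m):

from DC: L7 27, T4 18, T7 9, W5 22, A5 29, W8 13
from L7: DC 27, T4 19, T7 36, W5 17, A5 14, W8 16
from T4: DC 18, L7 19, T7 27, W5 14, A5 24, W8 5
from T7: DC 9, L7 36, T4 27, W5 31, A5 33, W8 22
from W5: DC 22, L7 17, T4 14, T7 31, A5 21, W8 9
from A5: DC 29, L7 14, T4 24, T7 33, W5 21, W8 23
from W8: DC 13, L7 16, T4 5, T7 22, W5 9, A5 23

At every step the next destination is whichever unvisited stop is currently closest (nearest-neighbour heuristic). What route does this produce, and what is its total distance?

At DC the remaining stops are T7 9, W8 13, T4 18, W5 22, L7 27, A5 29; go to T7.
At T7 the remaining stops are W8 22, T4 27, W5 31, A5 33, L7 36; go to W8.
At W8 the remaining stops are T4 5, W5 9, L7 16, A5 23; go to T4.
At T4 the remaining stops are W5 14, L7 19, A5 24; go to W5.
At W5 the remaining stops are L7 17, A5 21; go to L7.
At L7 the remaining stops are A5 14; go to A5.
Return A5→DC: 29.
Total = 9 + 22 + 5 + 14 + 17 + 14 + 29 = 110.

110 m along DC → T7 → W8 → T4 → W5 → L7 → A5 → DC.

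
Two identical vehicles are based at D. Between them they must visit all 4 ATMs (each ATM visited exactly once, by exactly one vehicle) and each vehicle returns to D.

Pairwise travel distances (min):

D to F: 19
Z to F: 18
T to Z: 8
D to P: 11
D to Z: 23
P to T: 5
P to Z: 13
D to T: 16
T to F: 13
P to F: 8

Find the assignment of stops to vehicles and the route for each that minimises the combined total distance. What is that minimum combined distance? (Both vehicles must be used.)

83 min — the smallest possible combined total.

There are 2^3 − 1 = 7 ways to divide the 4 stops into two non-empty groups. For each, the best each vehicle can do is its own shortest tour through its group:
  {P} + {T, Z, F}: 22 + 61 = 83
  {T} + {P, Z, F}: 32 + 60 = 92
  {P, T} + {Z, F}: 32 + 60 = 92
  {Z} + {P, T, F}: 46 + 48 = 94
  {P, Z} + {T, F}: 47 + 48 = 95
  {T, Z} + {P, F}: 47 + 38 = 85
  … (7 splits in total)
Best: vehicle 1 D → P → D = 22; vehicle 2 D → T → Z → F → D = 61; combined 83.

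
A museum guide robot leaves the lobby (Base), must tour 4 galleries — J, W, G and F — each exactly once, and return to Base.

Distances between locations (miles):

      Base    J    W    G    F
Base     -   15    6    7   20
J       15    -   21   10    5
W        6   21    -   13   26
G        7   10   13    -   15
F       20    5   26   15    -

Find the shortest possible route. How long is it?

54 miles — the shortest possible round trip.

There are 12 distinct closed tours to check (reversals are equivalent).
Base→J→W→G→F→Base: 15+21+13+15+20 = 84
Base→J→W→F→G→Base: 15+21+26+15+7 = 84
Base→J→G→W→F→Base: 15+10+13+26+20 = 84
Base→J→G→F→W→Base: 15+10+15+26+6 = 72
Base→J→F→W→G→Base: 15+5+26+13+7 = 66
Base→J→F→G→W→Base: 15+5+15+13+6 = 54
Base→W→J→G→F→Base: 6+21+10+15+20 = 72
Base→W→J→F→G→Base: 6+21+5+15+7 = 54
Base→W→G→J→F→Base: 6+13+10+5+20 = 54
Base→W→F→J→G→Base: 6+26+5+10+7 = 54
Base→G→J→W→F→Base: 7+10+21+26+20 = 84
Base→G→W→J→F→Base: 7+13+21+5+20 = 66
The minimum is 54.
One optimal route: Base → J → F → G → W → Base (or its reverse).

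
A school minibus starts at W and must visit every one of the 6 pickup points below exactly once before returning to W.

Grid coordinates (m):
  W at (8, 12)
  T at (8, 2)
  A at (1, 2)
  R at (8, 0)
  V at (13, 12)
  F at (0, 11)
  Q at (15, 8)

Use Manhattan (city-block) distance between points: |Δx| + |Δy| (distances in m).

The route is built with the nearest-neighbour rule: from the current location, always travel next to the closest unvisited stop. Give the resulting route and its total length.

Total distance 54 m via the nearest-neighbour route W → V → Q → T → R → A → F → W.

From W: distances to unvisited — V=5, F=9, T=10, Q=11, R=12, A=17. Nearest is V (5).
From V: distances to unvisited — Q=6, F=14, T=15, R=17, A=22. Nearest is Q (6).
From Q: distances to unvisited — T=13, R=15, F=18, A=20. Nearest is T (13).
From T: distances to unvisited — R=2, A=7, F=17. Nearest is R (2).
From R: distances to unvisited — A=9, F=19. Nearest is A (9).
From A: distances to unvisited — F=10. Nearest is F (10).
Return F→W: 9.
Total = 5 + 6 + 13 + 2 + 9 + 10 + 9 = 54.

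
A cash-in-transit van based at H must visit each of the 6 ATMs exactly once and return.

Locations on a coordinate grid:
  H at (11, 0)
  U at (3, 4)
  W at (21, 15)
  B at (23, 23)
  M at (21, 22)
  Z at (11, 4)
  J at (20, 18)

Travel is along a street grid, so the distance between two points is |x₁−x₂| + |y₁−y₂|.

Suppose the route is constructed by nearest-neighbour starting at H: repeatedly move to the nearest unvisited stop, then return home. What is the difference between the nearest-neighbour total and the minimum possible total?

From H: Z=4, U=12, W=25, J=27, M=32, B=35 → choose Z (4).
From Z: U=8, W=21, J=23, M=28, B=31 → choose U (8).
From U: W=29, J=31, M=36, B=39 → choose W (29).
From W: J=4, M=7, B=10 → choose J (4).
From J: M=5, B=8 → choose M (5).
From M: B=3 → choose B (3).
NN route H → Z → U → W → J → M → B → H costs 88.
Optimal: H → U → W → B → M → J → Z → H costs 86 (by enumerating all 360 distinct tours).
Excess = 88 − 86 = 2.

2 longer than the optimal tour.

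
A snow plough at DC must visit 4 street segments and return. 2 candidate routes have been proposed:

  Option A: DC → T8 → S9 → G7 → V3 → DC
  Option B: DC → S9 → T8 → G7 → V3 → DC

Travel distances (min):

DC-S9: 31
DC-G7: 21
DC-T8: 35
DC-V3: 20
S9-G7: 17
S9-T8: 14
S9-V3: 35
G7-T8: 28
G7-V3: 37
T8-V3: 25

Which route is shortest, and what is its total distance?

Option A: 35 + 14 + 17 + 37 + 20 = 123
Option B: 31 + 14 + 28 + 37 + 20 = 130

123 min — Option A is the shortest.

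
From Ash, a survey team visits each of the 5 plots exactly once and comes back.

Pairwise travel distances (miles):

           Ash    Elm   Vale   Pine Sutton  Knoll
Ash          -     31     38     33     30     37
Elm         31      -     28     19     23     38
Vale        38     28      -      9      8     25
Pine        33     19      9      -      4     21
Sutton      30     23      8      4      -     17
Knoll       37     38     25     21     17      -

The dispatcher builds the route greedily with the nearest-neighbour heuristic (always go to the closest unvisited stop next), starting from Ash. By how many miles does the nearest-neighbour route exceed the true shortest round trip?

Excess over optimum: 16 miles.

From Ash: Sutton=30, Elm=31, Pine=33, Knoll=37, Vale=38 → choose Sutton (30).
From Sutton: Pine=4, Vale=8, Knoll=17, Elm=23 → choose Pine (4).
From Pine: Vale=9, Elm=19, Knoll=21 → choose Vale (9).
From Vale: Knoll=25, Elm=28 → choose Knoll (25).
From Knoll: Elm=38 → choose Elm (38).
NN route Ash → Sutton → Pine → Vale → Knoll → Elm → Ash costs 137.
Optimal: Ash → Elm → Pine → Vale → Sutton → Knoll → Ash costs 121 (by enumerating all 60 distinct tours).
Excess = 137 − 121 = 16.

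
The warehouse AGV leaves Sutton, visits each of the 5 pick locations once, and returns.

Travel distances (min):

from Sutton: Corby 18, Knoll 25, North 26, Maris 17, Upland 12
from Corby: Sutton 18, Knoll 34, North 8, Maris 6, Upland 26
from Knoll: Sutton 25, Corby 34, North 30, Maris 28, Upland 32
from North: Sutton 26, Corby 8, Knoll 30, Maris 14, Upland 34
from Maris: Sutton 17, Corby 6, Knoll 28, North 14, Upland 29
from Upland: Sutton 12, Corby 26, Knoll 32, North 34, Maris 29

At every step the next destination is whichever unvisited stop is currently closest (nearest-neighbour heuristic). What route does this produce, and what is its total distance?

From Sutton: distances to unvisited — Upland=12, Maris=17, Corby=18, Knoll=25, North=26. Nearest is Upland (12).
From Upland: distances to unvisited — Corby=26, Maris=29, Knoll=32, North=34. Nearest is Corby (26).
From Corby: distances to unvisited — Maris=6, North=8, Knoll=34. Nearest is Maris (6).
From Maris: distances to unvisited — North=14, Knoll=28. Nearest is North (14).
From North: distances to unvisited — Knoll=30. Nearest is Knoll (30).
Return Knoll→Sutton: 25.
Total = 12 + 26 + 6 + 14 + 30 + 25 = 113.

Total distance 113 min via the nearest-neighbour route Sutton → Upland → Corby → Maris → North → Knoll → Sutton.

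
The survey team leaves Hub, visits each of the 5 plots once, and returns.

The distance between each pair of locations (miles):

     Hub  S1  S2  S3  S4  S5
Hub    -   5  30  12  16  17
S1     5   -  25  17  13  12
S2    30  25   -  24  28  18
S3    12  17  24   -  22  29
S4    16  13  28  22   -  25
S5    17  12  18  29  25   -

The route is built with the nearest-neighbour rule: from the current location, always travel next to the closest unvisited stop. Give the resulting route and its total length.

97 miles along Hub → S1 → S5 → S2 → S3 → S4 → Hub.

At Hub the remaining stops are S1 5, S3 12, S4 16, S5 17, S2 30; go to S1.
At S1 the remaining stops are S5 12, S4 13, S3 17, S2 25; go to S5.
At S5 the remaining stops are S2 18, S4 25, S3 29; go to S2.
At S2 the remaining stops are S3 24, S4 28; go to S3.
At S3 the remaining stops are S4 22; go to S4.
Return S4→Hub: 16.
Total = 5 + 12 + 18 + 24 + 22 + 16 = 97.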